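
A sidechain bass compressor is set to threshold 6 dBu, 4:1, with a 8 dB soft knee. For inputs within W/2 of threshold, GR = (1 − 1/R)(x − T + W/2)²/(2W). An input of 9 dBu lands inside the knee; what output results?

6.703125 dBu

x − T + W/2 = 9 − 6 + 4 = 7.
GR = (1 − 1/4) × 7² / 16 = 0.75 × 49 / 16 = 2.296875 dB.
Output = 9 − 2.296875 = 6.703125 dBu.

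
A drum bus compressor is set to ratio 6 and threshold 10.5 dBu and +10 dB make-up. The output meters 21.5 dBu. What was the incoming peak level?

Before make-up, the level was 21.5 − 10 = 11.5 dBu.
Post-compression overshoot = 11.5 − 10.5 = 1 dB.
Before 6:1 compression the overshoot was 1 × 6 = 6 dB, so input = 10.5 + 6 = 16.5 dBu.

16.5 dBu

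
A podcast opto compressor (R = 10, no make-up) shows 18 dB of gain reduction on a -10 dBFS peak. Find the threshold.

-30 dBFS

Input is 20 dB above T (since output overshoot × R = input overshoot: (-28 − T)·10 = -10 − T gives T = -30 dBFS).
Check: -30 + (-10 − (-30))/10 = -30 + 2 = -28 dBFS. ✓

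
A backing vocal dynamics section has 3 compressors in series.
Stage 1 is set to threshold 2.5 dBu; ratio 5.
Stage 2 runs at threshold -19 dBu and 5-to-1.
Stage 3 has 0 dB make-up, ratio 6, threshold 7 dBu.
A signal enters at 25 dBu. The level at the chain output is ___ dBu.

Stage 1: overshoot 22.5 dB → 22.5/5 = 4.5 dB → 7 dBu.
Stage 2: overshoot 26 dB → 26/5 = 5.2 dB → -13.8 dBu.
Stage 3: -13.8 dBu ≤ 7 dBu, so stage 3 doesn't engage; output -13.8 dBu.

-13.8 dBu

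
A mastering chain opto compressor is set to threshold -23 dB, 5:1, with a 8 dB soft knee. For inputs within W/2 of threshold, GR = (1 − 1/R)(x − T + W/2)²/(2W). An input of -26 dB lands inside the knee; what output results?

-26.05 dB

x − T + W/2 = -26 − (-23) + 4 = 1.
GR = (1 − 1/5) × 1² / 16 = 0.8 × 1 / 16 = 0.05 dB.
Output = -26 − 0.05 = -26.05 dB.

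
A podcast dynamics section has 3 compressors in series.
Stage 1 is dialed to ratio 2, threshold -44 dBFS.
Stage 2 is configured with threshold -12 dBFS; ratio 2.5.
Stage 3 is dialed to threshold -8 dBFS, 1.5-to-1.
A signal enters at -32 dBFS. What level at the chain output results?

-38 dBFS

Stage 1: -32 dBFS is 12 dB over -44 dBFS; at 2:1 that becomes 6 dB over, giving -38 dBFS.
Stage 2: -38 dBFS is at or below the -12 dBFS threshold — no compression; output -38 dBFS.
Stage 3: -38 dBFS is at or below the -8 dBFS threshold — no compression; output -38 dBFS.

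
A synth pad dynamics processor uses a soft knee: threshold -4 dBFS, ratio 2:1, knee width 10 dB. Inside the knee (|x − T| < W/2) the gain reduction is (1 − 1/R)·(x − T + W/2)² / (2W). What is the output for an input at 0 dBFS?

x − T + W/2 = 0 − (-4) + 5 = 9.
GR = (1 − 1/2) × 9² / 20 = 0.5 × 81 / 20 = 2.025 dB.
Output = 0 − 2.025 = -2.025 dBFS.

-2.025 dBFS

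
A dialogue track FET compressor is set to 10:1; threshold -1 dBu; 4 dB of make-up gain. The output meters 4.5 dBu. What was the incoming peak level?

Stripping the +4 dB make-up gives 0.5 dBu at the gain stage.
The compressed level sits 0.5 − (-1) = 1.5 dB over threshold.
Input overshoot = R × output overshoot = 15 dB → input = -1 + 15 = 14 dBu.

14 dBu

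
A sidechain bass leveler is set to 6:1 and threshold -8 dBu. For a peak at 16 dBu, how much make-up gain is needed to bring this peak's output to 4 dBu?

Overshoot 24 dB → 24/6 = 4 dB after compression, so the compressed level is -8 + 4 = -4 dBu.
Make-up = target − compressed = 4 − (-4) = 8 dB.

8 dB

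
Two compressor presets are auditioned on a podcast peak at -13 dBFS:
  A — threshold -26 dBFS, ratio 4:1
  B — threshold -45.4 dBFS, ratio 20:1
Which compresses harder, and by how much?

B, by 21.03 dB

A: 13 dB over, compressed to 3.25 dB over, so 9.75 dB of GR.
B: 32.4 dB over, compressed to 1.62 dB over, so 30.78 dB of GR.
B applies 21.03 dB more gain reduction.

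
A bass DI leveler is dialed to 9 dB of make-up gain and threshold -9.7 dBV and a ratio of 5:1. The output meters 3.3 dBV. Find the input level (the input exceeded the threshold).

Remove make-up: 3.3 − 9 = -5.7 dBV.
The compressed level sits -5.7 − (-9.7) = 4 dB over threshold.
Input overshoot = R × output overshoot = 20 dB → input = -9.7 + 20 = 10.3 dBV.

10.3 dBV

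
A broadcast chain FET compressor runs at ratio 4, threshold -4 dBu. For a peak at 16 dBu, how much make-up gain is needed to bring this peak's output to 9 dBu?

Without make-up, output = threshold + overshoot/4 = -4 + 5 = 1 dBu.
Gap to target: 8 dB.

8 dB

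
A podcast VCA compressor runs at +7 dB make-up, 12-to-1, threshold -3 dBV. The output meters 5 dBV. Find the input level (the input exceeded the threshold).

9 dBV

Remove make-up: 5 − 7 = -2 dBV.
The compressed level sits -2 − (-3) = 1 dB over threshold.
Input overshoot = R × output overshoot = 12 dB → input = -3 + 12 = 9 dBV.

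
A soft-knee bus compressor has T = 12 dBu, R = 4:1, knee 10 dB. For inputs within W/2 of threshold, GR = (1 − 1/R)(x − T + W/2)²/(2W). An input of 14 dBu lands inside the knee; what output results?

x − T + W/2 = 14 − 12 + 5 = 7.
GR = (1 − 1/4) × 7² / 20 = 0.75 × 49 / 20 = 1.8375 dB.
Output = 14 − 1.8375 = 12.1625 dBu.

12.1625 dBu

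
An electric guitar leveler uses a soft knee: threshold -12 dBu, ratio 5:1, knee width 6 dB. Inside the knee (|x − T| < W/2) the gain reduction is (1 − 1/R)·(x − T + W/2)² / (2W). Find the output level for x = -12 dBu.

x − T + W/2 = -12 − (-12) + 3 = 3.
GR = (1 − 1/5) × 3² / 12 = 0.8 × 9 / 12 = 0.6 dB.
Output = -12 − 0.6 = -12.6 dBu.

-12.6 dBu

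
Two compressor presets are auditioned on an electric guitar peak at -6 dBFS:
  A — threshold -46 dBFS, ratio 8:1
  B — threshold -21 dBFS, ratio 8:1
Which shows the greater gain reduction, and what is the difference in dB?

A: 40 dB over, compressed to 5 dB over, so 35 dB of GR.
B: 15 dB over, compressed to 1.875 dB over, so 13.125 dB of GR.
A reduces 21.875 dB more.

A, by 21.875 dB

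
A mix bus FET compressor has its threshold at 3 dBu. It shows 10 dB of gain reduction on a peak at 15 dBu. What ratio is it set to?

6:1

Input overshoot = 15 − 3 = 12 dB.
Output overshoot = 12 − 10 = 2 dB.
Ratio = input overshoot / output overshoot = 12 / 2 = 6.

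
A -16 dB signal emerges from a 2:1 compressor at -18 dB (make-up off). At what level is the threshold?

Let T be the threshold. Output overshoot = (input overshoot)/R, so -18 − T = (-16 − T)/2.
2·(-18 − T) = -16 − T → 1·T = -36 − (-16) = -20.
T = -20/1 = -20 dB.

-20 dB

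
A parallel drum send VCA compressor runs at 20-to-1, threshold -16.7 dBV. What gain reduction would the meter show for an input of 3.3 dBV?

19 dB

The signal is 20 dB above threshold.
At 20:1, output sits 20/20 = 1 dB above threshold.
GR = overshoot in − overshoot out = 20 − 1 = 19 dB.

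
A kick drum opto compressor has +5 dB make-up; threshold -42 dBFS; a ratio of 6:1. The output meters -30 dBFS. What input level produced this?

0 dBFS

Stripping the +5 dB make-up gives -35 dBFS at the gain stage.
Post-compression overshoot = -35 − (-42) = 7 dB.
Input overshoot = R × output overshoot = 42 dB → input = -42 + 42 = 0 dBFS.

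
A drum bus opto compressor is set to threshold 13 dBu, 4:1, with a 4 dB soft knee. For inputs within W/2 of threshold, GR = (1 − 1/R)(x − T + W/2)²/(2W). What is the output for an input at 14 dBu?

x − T + W/2 = 14 − 13 + 2 = 3.
GR = (1 − 1/4) × 3² / 8 = 0.75 × 9 / 8 = 0.84375 dB.
Output = 14 − 0.84375 = 13.15625 dBu.

13.15625 dBu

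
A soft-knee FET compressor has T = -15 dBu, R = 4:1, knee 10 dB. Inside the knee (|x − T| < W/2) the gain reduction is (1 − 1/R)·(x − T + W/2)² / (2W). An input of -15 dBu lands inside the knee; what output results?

-15.9375 dBu

x − T + W/2 = -15 − (-15) + 5 = 5.
GR = (1 − 1/4) × 5² / 20 = 0.75 × 25 / 20 = 0.9375 dB.
Output = -15 − 0.9375 = -15.9375 dBu.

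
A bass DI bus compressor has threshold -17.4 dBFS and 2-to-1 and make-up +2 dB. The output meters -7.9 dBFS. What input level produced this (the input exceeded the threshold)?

-2.4 dBFS

Before make-up, the level was -7.9 − 2 = -9.9 dBFS.
Post-compression overshoot = -9.9 − (-17.4) = 7.5 dB.
Undo the ratio: input overshoot = 7.5 × 2 = 15 dB, giving input = -2.4 dBFS.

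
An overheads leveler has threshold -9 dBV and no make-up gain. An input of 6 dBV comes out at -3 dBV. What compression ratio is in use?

2.5:1

Input overshoot = 6 − (-9) = 15 dB; output overshoot = -3 − (-9) = 6 dB.
Ratio = 15 / 6 = 2.5.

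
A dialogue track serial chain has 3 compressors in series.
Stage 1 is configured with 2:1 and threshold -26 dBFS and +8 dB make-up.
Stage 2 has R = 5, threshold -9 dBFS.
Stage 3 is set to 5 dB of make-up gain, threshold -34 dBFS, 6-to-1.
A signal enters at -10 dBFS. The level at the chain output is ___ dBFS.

Stage 1: overshoot 16 dB → 16/2 = 8 dB → -18 dBFS; +8 dB make-up → -10 dBFS.
Stage 2: below threshold (-10 ≤ -9); passes unchanged; output -10 dBFS.
Stage 3: overshoot 24 dB → 24/6 = 4 dB → -30 dBFS; +5 dB make-up → -25 dBFS.

-25 dBFS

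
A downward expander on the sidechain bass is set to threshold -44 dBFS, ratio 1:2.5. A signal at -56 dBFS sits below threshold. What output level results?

-74 dBFS

Below threshold, a 1:2.5 expander applies gain = (2.5−1)×(T − x) of attenuation.
(2.5−1) × 12 = 18 dB, so output = -56 − 18 = -74 dBFS.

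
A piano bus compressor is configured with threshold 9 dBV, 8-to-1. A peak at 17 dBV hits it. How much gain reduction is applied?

7 dB

Overshoot = 17 − 9 = 8 dB.
A 8:1 ratio leaves 1 dB of that excess.
Gain reduction = 8 − 1 = 7 dB.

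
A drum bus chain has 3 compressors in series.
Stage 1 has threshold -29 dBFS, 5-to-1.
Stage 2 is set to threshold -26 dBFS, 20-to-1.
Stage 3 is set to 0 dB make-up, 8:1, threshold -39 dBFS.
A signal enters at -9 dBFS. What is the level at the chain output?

Stage 1: overshoot 20 dB → 20/5 = 4 dB → -25 dBFS.
Stage 2: overshoot 1 dB → 1/20 = 0.05 dB → -25.95 dBFS.
Stage 3: 13.05 dB above -39 dBFS, reduced 8:1 to 1.63125 dB above → -37.36875 dBFS.

-37.36875 dBFS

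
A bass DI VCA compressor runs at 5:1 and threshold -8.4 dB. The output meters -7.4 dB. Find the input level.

-3.4 dB

Post-compression overshoot = -7.4 − (-8.4) = 1 dB.
Input overshoot = R × output overshoot = 5 dB → input = -8.4 + 5 = -3.4 dB.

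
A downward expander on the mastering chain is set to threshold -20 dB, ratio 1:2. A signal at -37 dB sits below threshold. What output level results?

-54 dB

The input is 17 dB below the -20 dB threshold.
A 1:2 expander multiplies undershoot by 2: 17 × 2 = 34 dB below threshold.
Output = -20 − 34 = -54 dB.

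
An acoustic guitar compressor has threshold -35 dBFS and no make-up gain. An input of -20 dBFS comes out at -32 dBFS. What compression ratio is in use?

Input overshoot = -20 − (-35) = 15 dB; output overshoot = -32 − (-35) = 3 dB.
Ratio = 15 / 3 = 5.

5:1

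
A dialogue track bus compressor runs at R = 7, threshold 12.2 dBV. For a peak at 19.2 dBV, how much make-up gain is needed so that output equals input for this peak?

Without make-up, output = threshold + overshoot/7 = 12.2 + 1 = 13.2 dBV.
Gap to target: 6 dB.

6 dB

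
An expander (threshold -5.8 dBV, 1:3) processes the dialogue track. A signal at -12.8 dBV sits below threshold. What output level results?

-26.8 dBV

Undershoot = (-5.8) − (-12.8) = 7 dB.
At 1:3, that expands to 21 dB under threshold.
Output = -5.8 − 21 = -26.8 dBV.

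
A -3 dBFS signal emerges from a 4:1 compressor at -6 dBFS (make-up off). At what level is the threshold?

-7 dBFS

Gain reduction = -3 − (-6) = 3 dB; output overshoot = GR / (R − 1) = 3 / 3 = 1 dB.
Threshold = output − output overshoot = -6 − 1 = -7 dBFS.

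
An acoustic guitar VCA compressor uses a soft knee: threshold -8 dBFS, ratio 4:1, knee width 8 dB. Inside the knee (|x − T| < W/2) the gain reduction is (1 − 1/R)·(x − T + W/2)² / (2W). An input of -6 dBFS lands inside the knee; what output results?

x − T + W/2 = -6 − (-8) + 4 = 6.
GR = (1 − 1/4) × 6² / 16 = 0.75 × 36 / 16 = 1.6875 dB.
Output = -6 − 1.6875 = -7.6875 dBFS.

-7.6875 dBFS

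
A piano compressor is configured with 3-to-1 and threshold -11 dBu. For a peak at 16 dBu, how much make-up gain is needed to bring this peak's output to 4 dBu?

Overshoot 27 dB → 27/3 = 9 dB after compression, so the compressed level is -11 + 9 = -2 dBu.
Make-up = target − compressed = 4 − (-2) = 6 dB.

6 dB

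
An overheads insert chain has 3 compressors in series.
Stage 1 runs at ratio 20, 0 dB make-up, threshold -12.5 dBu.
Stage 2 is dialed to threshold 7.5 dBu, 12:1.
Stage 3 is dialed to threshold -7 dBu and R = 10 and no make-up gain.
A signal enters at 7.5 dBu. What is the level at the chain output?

-11.5 dBu

Stage 1: 20 dB above -12.5 dBu, reduced 20:1 to 1 dB above → -11.5 dBu.
Stage 2: -11.5 dBu ≤ 7.5 dBu, so stage 2 doesn't engage; output -11.5 dBu.
Stage 3: below threshold (-11.5 ≤ -7); passes unchanged; output -11.5 dBu.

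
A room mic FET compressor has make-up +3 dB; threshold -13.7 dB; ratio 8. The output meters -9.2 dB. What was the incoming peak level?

-1.7 dB

Before make-up, the level was -9.2 − 3 = -12.2 dB.
The compressed level sits -12.2 − (-13.7) = 1.5 dB over threshold.
Undo the ratio: input overshoot = 1.5 × 8 = 12 dB, giving input = -1.7 dB.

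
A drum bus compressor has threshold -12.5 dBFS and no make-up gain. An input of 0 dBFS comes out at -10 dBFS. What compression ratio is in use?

Input overshoot = 0 − (-12.5) = 12.5 dB; output overshoot = -10 − (-12.5) = 2.5 dB.
Ratio = 12.5 / 2.5 = 5.

5:1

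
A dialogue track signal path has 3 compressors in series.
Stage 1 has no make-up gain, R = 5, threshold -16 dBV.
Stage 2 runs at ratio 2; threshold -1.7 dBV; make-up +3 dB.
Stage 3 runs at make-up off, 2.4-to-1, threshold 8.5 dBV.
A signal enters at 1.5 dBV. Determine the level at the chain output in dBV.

-9.5 dBV

Stage 1: 17.5 dB above -16 dBV, reduced 5:1 to 3.5 dB above → -12.5 dBV.
Stage 2: -12.5 dBV is at or below the -1.7 dBV threshold — no compression; make-up brings it to -9.5 dBV.
Stage 3: -9.5 dBV is at or below the 8.5 dBV threshold — no compression; output -9.5 dBV.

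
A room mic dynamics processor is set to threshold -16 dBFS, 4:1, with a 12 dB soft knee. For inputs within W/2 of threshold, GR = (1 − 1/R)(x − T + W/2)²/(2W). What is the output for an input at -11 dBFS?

-14.78125 dBFS

x − T + W/2 = -11 − (-16) + 6 = 11.
GR = (1 − 1/4) × 11² / 24 = 0.75 × 121 / 24 = 3.78125 dB.
Output = -11 − 3.78125 = -14.78125 dBFS.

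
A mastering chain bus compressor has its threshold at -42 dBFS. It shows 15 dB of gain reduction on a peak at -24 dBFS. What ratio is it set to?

6:1

Input overshoot = -24 − (-42) = 18 dB.
Output overshoot = 18 − 15 = 3 dB.
Ratio = input overshoot / output overshoot = 18 / 3 = 6.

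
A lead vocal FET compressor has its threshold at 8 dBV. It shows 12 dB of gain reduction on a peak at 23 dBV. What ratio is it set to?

Input overshoot = 23 − 8 = 15 dB.
Output overshoot = 15 − 12 = 3 dB.
Ratio = input overshoot / output overshoot = 15 / 3 = 5.

5:1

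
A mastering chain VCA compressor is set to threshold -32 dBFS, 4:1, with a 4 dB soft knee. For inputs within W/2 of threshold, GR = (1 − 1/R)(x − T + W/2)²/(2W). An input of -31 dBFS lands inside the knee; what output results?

-31.84375 dBFS

x − T + W/2 = -31 − (-32) + 2 = 3.
GR = (1 − 1/4) × 3² / 8 = 0.75 × 9 / 8 = 0.84375 dB.
Output = -31 − 0.84375 = -31.84375 dBFS.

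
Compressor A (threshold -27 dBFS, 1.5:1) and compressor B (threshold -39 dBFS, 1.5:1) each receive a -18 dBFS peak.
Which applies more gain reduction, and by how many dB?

B, by 4 dB

A: 9 dB over, compressed to 6 dB over, so 3 dB of GR.
B: 21 dB over, compressed to 14 dB over, so 7 dB of GR.
B reduces 4 dB more.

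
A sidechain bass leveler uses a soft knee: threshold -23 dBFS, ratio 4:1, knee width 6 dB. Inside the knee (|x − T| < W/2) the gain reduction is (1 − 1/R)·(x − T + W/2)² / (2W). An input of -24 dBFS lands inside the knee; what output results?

-24.25 dBFS

x − T + W/2 = -24 − (-23) + 3 = 2.
GR = (1 − 1/4) × 2² / 12 = 0.75 × 4 / 12 = 0.25 dB.
Output = -24 − 0.25 = -24.25 dBFS.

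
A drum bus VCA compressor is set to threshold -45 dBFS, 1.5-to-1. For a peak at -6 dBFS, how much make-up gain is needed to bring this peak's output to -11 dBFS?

Overshoot 39 dB → 39/1.5 = 26 dB after compression, so the compressed level is -45 + 26 = -19 dBFS.
Make-up = target − compressed = -11 − (-19) = 8 dB.

8 dB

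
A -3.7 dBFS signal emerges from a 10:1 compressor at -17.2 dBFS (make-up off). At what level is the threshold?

-18.7 dBFS

Gain reduction = -3.7 − (-17.2) = 13.5 dB; output overshoot = GR / (R − 1) = 13.5 / 9 = 1.5 dB.
Threshold = output − output overshoot = -17.2 − 1.5 = -18.7 dBFS.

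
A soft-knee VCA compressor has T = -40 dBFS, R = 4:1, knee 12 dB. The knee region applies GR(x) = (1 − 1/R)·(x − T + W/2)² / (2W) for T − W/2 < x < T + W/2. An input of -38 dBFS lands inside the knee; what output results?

x − T + W/2 = -38 − (-40) + 6 = 8.
GR = (1 − 1/4) × 8² / 24 = 0.75 × 64 / 24 = 2 dB.
Output = -38 − 2 = -40 dBFS.

-40 dBFS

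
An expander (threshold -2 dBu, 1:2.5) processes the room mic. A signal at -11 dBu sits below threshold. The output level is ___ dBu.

The input is 9 dB below the -2 dBu threshold.
A 1:2.5 expander multiplies undershoot by 2.5: 9 × 2.5 = 22.5 dB below threshold.
Output = -2 − 22.5 = -24.5 dBu.

-24.5 dBu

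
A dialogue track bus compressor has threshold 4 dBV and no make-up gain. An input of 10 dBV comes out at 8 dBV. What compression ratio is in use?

1.5:1

Input overshoot = 10 − 4 = 6 dB; output overshoot = 8 − 4 = 4 dB.
Ratio = 6 / 4 = 1.5.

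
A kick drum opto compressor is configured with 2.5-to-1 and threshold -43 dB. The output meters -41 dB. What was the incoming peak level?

That's 2 dB above the -43 dB threshold.
Before 2.5:1 compression the overshoot was 2 × 2.5 = 5 dB, so input = -43 + 5 = -38 dB.

-38 dB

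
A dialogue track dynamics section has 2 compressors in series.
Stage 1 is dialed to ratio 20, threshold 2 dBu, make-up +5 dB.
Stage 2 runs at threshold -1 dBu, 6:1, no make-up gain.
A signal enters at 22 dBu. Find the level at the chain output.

0.5 dBu

Stage 1: 20 dB above 2 dBu, reduced 20:1 to 1 dB above → 3 dBu; +5 dB make-up → 8 dBu.
Stage 2: 9 dB above -1 dBu, reduced 6:1 to 1.5 dB above → 0.5 dBu.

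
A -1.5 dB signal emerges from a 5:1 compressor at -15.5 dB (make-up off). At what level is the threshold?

-19 dB

Input is 17.5 dB above T (since output overshoot × R = input overshoot: (-15.5 − T)·5 = -1.5 − T gives T = -19 dB).
Check: -19 + (-1.5 − (-19))/5 = -19 + 3.5 = -15.5 dB. ✓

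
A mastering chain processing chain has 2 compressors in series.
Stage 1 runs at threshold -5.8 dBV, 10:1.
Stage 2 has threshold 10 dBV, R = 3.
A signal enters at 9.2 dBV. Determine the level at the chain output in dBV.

Stage 1: overshoot 15 dB → 15/10 = 1.5 dB → -4.3 dBV.
Stage 2: below threshold (-4.3 ≤ 10); passes unchanged; output -4.3 dBV.

-4.3 dBV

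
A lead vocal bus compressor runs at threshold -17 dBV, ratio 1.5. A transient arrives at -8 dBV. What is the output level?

-8 dBV sits 9 dB over threshold.
1.5:1 compression reduces that to 9/1.5 = 6 dB over.
That puts the output at -11 dBV.

-11 dBV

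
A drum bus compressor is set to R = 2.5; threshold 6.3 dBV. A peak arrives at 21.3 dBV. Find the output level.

12.3 dBV

The input is 15 dB above the 6.3 dBV threshold.
At 2.5:1 the overshoot is divided by 2.5, leaving 6 dB above threshold.
That puts the output at 12.3 dBV.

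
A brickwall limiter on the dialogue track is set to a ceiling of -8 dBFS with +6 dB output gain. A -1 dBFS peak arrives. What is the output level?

The limiter clamps the peak to its -8 dBFS ceiling.
Output gain then adds 6 dB: -8 + 6 = -2 dBFS.

-2 dBFS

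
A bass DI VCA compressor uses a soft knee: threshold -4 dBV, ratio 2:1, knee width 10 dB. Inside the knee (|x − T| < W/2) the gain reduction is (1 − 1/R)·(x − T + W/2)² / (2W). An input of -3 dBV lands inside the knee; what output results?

x − T + W/2 = -3 − (-4) + 5 = 6.
GR = (1 − 1/2) × 6² / 20 = 0.5 × 36 / 20 = 0.9 dB.
Output = -3 − 0.9 = -3.9 dBV.

-3.9 dBV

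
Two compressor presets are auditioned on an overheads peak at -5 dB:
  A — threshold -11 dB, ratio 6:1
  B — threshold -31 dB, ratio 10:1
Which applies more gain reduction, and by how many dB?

A: overshoot 6 dB → output overshoot 1 dB → GR 5 dB.
B: overshoot 26 dB → output overshoot 2.6 dB → GR 23.4 dB.
B applies 18.4 dB more gain reduction.

B, by 18.4 dB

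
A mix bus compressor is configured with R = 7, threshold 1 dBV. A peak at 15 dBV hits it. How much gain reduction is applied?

12 dB

The signal is 14 dB above threshold.
A 7:1 ratio leaves 2 dB of that excess.
GR = overshoot in − overshoot out = 14 − 2 = 12 dB.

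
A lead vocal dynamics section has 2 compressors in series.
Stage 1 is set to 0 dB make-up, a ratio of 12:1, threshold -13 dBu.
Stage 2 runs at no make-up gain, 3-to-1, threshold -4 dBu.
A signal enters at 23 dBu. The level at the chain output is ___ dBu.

Stage 1: overshoot 36 dB → 36/12 = 3 dB → -10 dBu.
Stage 2: -10 dBu is at or below the -4 dBu threshold — no compression; output -10 dBu.

-10 dBu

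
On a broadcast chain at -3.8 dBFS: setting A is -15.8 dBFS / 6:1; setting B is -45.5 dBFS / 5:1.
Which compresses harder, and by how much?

A: 12 dB over, compressed to 2 dB over, so 10 dB of GR.
B: 41.7 dB over, compressed to 8.34 dB over, so 33.36 dB of GR.
B reduces 23.36 dB more.

B, by 23.36 dB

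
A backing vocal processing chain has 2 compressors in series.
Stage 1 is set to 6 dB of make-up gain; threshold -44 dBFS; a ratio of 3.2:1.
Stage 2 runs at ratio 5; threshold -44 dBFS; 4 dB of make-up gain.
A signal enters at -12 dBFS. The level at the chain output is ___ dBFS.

Stage 1: overshoot 32 dB → 32/3.2 = 10 dB → -34 dBFS; +6 dB make-up → -28 dBFS.
Stage 2: overshoot 16 dB → 16/5 = 3.2 dB → -40.8 dBFS; +4 dB make-up → -36.8 dBFS.

-36.8 dBFS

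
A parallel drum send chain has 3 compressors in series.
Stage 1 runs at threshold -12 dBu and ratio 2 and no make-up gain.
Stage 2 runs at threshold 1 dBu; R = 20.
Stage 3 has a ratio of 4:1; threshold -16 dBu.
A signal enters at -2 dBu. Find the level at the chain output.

-13.75 dBu

Stage 1: overshoot 10 dB → 10/2 = 5 dB → -7 dBu.
Stage 2: -7 dBu ≤ 1 dBu, so stage 2 doesn't engage; output -7 dBu.
Stage 3: -7 dBu is 9 dB over -16 dBu; at 4:1 that becomes 2.25 dB over, giving -13.75 dBu.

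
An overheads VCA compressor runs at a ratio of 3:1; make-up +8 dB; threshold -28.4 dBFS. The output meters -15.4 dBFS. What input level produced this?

Remove make-up: -15.4 − 8 = -23.4 dBFS.
The compressed level sits -23.4 − (-28.4) = 5 dB over threshold.
Before 3:1 compression the overshoot was 5 × 3 = 15 dB, so input = -28.4 + 15 = -13.4 dBFS.

-13.4 dBFS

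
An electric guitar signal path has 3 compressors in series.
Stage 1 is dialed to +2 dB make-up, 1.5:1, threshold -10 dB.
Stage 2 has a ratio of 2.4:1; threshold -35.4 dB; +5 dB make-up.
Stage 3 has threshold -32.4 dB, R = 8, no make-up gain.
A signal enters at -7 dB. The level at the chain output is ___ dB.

Stage 1: overshoot 3 dB → 3/1.5 = 2 dB → -8 dB; +2 dB make-up → -6 dB.
Stage 2: overshoot 29.4 dB → 29.4/2.4 = 12.25 dB → -23.15 dB; +5 dB make-up → -18.15 dB.
Stage 3: -18.15 dB is 14.25 dB over -32.4 dB; at 8:1 that becomes 1.78125 dB over, giving -30.61875 dB.

-30.61875 dB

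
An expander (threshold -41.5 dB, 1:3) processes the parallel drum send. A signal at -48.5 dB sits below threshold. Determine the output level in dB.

-62.5 dB

Undershoot = (-41.5) − (-48.5) = 7 dB.
At 1:3, that expands to 21 dB under threshold.
Output = -41.5 − 21 = -62.5 dB.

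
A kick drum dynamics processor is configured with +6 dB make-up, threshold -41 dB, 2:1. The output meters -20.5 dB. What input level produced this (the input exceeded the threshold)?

Stripping the +6 dB make-up gives -26.5 dB at the gain stage.
The compressed level sits -26.5 − (-41) = 14.5 dB over threshold.
Undo the ratio: input overshoot = 14.5 × 2 = 29 dB, giving input = -12 dB.

-12 dB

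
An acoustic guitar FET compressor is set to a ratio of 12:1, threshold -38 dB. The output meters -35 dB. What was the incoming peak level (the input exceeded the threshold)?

-2 dB

That's 3 dB above the -38 dB threshold.
Before 12:1 compression the overshoot was 3 × 12 = 36 dB, so input = -38 + 36 = -2 dB.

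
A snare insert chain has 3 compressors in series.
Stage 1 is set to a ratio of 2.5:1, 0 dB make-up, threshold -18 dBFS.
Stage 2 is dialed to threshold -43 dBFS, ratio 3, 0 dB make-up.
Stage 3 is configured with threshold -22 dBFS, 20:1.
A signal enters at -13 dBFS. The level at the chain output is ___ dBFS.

-34 dBFS

Stage 1: -13 dBFS is 5 dB over -18 dBFS; at 2.5:1 that becomes 2 dB over, giving -16 dBFS.
Stage 2: overshoot 27 dB → 27/3 = 9 dB → -34 dBFS.
Stage 3: below threshold (-34 ≤ -22); passes unchanged; output -34 dBFS.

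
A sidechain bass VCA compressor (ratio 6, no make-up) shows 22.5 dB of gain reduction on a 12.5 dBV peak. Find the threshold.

Gain reduction = 12.5 − (-10) = 22.5 dB; output overshoot = GR / (R − 1) = 22.5 / 5 = 4.5 dB.
Threshold = output − output overshoot = -10 − 4.5 = -14.5 dBV.

-14.5 dBV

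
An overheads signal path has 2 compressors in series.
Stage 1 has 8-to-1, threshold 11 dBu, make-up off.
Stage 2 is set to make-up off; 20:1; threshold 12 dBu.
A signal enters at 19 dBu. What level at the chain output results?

12 dBu

Stage 1: overshoot 8 dB → 8/8 = 1 dB → 12 dBu.
Stage 2: 12 dBu ≤ 12 dBu, so stage 2 doesn't engage; output 12 dBu.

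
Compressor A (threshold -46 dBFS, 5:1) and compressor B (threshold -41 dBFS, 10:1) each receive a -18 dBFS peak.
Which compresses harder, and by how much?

A, by 1.7 dB

A: 28 dB over, compressed to 5.6 dB over, so 22.4 dB of GR.
B: 23 dB over, compressed to 2.3 dB over, so 20.7 dB of GR.
Difference: 1.7 dB in favour of A.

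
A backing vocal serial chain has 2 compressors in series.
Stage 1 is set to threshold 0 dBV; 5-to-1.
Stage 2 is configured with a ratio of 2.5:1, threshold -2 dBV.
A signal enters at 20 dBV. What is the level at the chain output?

0.4 dBV

Stage 1: 20 dB above 0 dBV, reduced 5:1 to 4 dB above → 4 dBV.
Stage 2: 6 dB above -2 dBV, reduced 2.5:1 to 2.4 dB above → 0.4 dBV.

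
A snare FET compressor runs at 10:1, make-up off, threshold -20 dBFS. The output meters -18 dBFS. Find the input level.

Post-compression overshoot = -18 − (-20) = 2 dB.
Undo the ratio: input overshoot = 2 × 10 = 20 dB, giving input = 0 dBFS.

0 dBFS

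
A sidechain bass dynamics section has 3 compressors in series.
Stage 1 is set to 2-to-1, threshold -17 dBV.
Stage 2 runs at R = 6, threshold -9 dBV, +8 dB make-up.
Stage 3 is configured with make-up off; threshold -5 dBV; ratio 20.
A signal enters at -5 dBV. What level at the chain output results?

Stage 1: 12 dB above -17 dBV, reduced 2:1 to 6 dB above → -11 dBV.
Stage 2: below threshold (-11 ≤ -9); passes unchanged; make-up brings it to -3 dBV.
Stage 3: 2 dB above -5 dBV, reduced 20:1 to 0.1 dB above → -4.9 dBV.

-4.9 dBV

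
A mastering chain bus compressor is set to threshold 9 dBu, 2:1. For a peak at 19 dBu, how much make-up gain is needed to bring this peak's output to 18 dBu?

Overshoot 10 dB → 10/2 = 5 dB after compression, so the compressed level is 9 + 5 = 14 dBu.
Make-up = target − compressed = 18 − 14 = 4 dB.

4 dB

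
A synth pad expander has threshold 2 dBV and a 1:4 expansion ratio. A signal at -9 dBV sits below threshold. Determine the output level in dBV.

Undershoot = 2 − (-9) = 11 dB.
At 1:4, that expands to 44 dB under threshold.
Output = 2 − 44 = -42 dBV.

-42 dBV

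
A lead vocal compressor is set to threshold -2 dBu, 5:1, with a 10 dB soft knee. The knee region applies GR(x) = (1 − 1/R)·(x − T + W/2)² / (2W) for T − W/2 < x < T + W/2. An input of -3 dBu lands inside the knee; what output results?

-3.64 dBu

x − T + W/2 = -3 − (-2) + 5 = 4.
GR = (1 − 1/5) × 4² / 20 = 0.8 × 16 / 20 = 0.64 dB.
Output = -3 − 0.64 = -3.64 dBu.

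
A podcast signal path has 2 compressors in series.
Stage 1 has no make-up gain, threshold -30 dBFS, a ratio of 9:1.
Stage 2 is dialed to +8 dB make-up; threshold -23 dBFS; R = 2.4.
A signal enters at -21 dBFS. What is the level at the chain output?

Stage 1: overshoot 9 dB → 9/9 = 1 dB → -29 dBFS.
Stage 2: below threshold (-29 ≤ -23); passes unchanged; make-up brings it to -21 dBFS.

-21 dBFS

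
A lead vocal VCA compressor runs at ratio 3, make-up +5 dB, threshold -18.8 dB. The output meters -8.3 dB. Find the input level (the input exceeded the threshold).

-2.3 dB

Stripping the +5 dB make-up gives -13.3 dB at the gain stage.
That's 5.5 dB above the -18.8 dB threshold.
Undo the ratio: input overshoot = 5.5 × 3 = 16.5 dB, giving input = -2.3 dB.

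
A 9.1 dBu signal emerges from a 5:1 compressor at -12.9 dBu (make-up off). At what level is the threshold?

-18.4 dBu

Let T be the threshold. Output overshoot = (input overshoot)/R, so -12.9 − T = (9.1 − T)/5.
5·(-12.9 − T) = 9.1 − T → 4·T = -64.5 − 9.1 = -73.6.
T = -73.6/4 = -18.4 dBu.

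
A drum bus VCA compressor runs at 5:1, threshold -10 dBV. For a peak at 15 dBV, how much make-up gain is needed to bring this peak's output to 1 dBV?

6 dB

Overshoot 25 dB → 25/5 = 5 dB after compression, so the compressed level is -10 + 5 = -5 dBV.
Make-up = target − compressed = 1 − (-5) = 6 dB.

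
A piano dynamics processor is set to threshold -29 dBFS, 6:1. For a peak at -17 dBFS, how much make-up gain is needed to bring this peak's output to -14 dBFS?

13 dB

Overshoot 12 dB → 12/6 = 2 dB after compression, so the compressed level is -29 + 2 = -27 dBFS.
Make-up = target − compressed = -14 − (-27) = 13 dB.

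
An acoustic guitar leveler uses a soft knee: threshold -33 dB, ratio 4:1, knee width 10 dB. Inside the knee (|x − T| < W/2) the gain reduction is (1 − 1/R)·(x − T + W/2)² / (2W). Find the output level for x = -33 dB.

x − T + W/2 = -33 − (-33) + 5 = 5.
GR = (1 − 1/4) × 5² / 20 = 0.75 × 25 / 20 = 0.9375 dB.
Output = -33 − 0.9375 = -33.9375 dB.

-33.9375 dB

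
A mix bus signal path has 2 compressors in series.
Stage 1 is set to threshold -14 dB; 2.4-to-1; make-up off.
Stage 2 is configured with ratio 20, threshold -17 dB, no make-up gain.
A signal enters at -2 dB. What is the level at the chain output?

Stage 1: 12 dB above -14 dB, reduced 2.4:1 to 5 dB above → -9 dB.
Stage 2: 8 dB above -17 dB, reduced 20:1 to 0.4 dB above → -16.6 dB.

-16.6 dB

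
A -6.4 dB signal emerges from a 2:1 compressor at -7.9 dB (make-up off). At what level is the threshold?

-9.4 dB

Gain reduction = -6.4 − (-7.9) = 1.5 dB; output overshoot = GR / (R − 1) = 1.5 / 1 = 1.5 dB.
Threshold = output − output overshoot = -7.9 − 1.5 = -9.4 dB.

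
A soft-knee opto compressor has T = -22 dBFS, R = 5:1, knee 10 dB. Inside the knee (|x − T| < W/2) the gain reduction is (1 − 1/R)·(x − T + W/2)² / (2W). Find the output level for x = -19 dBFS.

-21.56 dBFS

x − T + W/2 = -19 − (-22) + 5 = 8.
GR = (1 − 1/5) × 8² / 20 = 0.8 × 64 / 20 = 2.56 dB.
Output = -19 − 2.56 = -21.56 dBFS.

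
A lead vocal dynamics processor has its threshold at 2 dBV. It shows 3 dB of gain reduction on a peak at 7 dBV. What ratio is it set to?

2.5:1

Input overshoot = 7 − 2 = 5 dB.
Output overshoot = 5 − 3 = 2 dB.
Ratio = input overshoot / output overshoot = 5 / 2 = 2.5.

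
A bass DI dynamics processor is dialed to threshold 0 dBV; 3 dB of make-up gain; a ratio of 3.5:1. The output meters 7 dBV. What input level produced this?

14 dBV

Remove make-up: 7 − 3 = 4 dBV.
That's 4 dB above the 0 dBV threshold.
Input overshoot = R × output overshoot = 14 dB → input = 0 + 14 = 14 dBV.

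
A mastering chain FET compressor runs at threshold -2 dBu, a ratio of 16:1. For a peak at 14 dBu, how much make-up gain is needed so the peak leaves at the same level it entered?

The peak compresses to -2 + 16/16 = -1 dBu.
To reach 14 dBu requires 14 − (-1) = 15 dB of make-up.

15 dB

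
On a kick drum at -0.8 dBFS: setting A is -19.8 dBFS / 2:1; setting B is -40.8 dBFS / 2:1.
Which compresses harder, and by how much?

B, by 10.5 dB

A: overshoot 19 dB → output overshoot 9.5 dB → GR 9.5 dB.
B: overshoot 40 dB → output overshoot 20 dB → GR 20 dB.
B reduces 10.5 dB more.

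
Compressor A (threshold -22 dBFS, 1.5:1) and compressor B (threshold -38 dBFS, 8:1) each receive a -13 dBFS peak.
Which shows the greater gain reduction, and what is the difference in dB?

A: GR = 9 − 9/1.5 = 3 dB.
B: GR = 25 − 25/8 = 21.875 dB.
B reduces 18.875 dB more.

B, by 18.875 dB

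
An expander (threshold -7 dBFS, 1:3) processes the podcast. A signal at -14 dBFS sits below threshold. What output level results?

-28 dBFS

Undershoot = (-7) − (-14) = 7 dB.
At 1:3, that expands to 21 dB under threshold.
Output = -7 − 21 = -28 dBFS.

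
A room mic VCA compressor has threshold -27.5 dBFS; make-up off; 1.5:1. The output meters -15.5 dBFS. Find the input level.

Post-compression overshoot = -15.5 − (-27.5) = 12 dB.
Before 1.5:1 compression the overshoot was 12 × 1.5 = 18 dB, so input = -27.5 + 18 = -9.5 dBFS.

-9.5 dBFS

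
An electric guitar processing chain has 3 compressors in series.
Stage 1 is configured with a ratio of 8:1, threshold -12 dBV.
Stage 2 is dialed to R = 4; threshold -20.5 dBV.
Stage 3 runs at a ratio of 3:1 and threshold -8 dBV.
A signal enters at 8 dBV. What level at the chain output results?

Stage 1: overshoot 20 dB → 20/8 = 2.5 dB → -9.5 dBV.
Stage 2: overshoot 11 dB → 11/4 = 2.75 dB → -17.75 dBV.
Stage 3: below threshold (-17.75 ≤ -8); passes unchanged; output -17.75 dBV.

-17.75 dBV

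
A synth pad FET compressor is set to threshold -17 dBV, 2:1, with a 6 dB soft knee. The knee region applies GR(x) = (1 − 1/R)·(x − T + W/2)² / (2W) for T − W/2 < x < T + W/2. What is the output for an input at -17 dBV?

-17.375 dBV

x − T + W/2 = -17 − (-17) + 3 = 3.
GR = (1 − 1/2) × 3² / 12 = 0.5 × 9 / 12 = 0.375 dB.
Output = -17 − 0.375 = -17.375 dBV.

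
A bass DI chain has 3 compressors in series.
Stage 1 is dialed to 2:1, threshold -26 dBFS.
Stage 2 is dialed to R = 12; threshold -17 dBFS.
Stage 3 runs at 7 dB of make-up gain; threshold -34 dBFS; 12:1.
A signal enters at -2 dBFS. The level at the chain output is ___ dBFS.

-25.5625 dBFS

Stage 1: overshoot 24 dB → 24/2 = 12 dB → -14 dBFS.
Stage 2: overshoot 3 dB → 3/12 = 0.25 dB → -16.75 dBFS.
Stage 3: 17.25 dB above -34 dBFS, reduced 12:1 to 1.4375 dB above → -32.5625 dBFS; +7 dB make-up → -25.5625 dBFS.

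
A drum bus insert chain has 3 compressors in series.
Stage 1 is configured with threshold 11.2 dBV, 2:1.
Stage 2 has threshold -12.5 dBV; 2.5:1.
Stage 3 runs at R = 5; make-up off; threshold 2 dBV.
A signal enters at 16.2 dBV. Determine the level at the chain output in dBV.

-2.02 dBV

Stage 1: overshoot 5 dB → 5/2 = 2.5 dB → 13.7 dBV.
Stage 2: 26.2 dB above -12.5 dBV, reduced 2.5:1 to 10.48 dB above → -2.02 dBV.
Stage 3: -2.02 dBV is at or below the 2 dBV threshold — no compression; output -2.02 dBV.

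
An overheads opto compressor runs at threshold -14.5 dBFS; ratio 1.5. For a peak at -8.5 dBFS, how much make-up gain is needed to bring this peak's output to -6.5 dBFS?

4 dB

Overshoot 6 dB → 6/1.5 = 4 dB after compression, so the compressed level is -14.5 + 4 = -10.5 dBFS.
Make-up = target − compressed = -6.5 − (-10.5) = 4 dB.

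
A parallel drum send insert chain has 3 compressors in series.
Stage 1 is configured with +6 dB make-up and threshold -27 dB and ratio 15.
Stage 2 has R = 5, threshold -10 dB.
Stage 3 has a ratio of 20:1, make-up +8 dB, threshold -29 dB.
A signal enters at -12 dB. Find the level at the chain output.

Stage 1: -12 dB is 15 dB over -27 dB; at 15:1 that becomes 1 dB over, giving -26 dB; +6 dB make-up → -20 dB.
Stage 2: -20 dB is at or below the -10 dB threshold — no compression; output -20 dB.
Stage 3: 9 dB above -29 dB, reduced 20:1 to 0.45 dB above → -28.55 dB; +8 dB make-up → -20.55 dB.

-20.55 dB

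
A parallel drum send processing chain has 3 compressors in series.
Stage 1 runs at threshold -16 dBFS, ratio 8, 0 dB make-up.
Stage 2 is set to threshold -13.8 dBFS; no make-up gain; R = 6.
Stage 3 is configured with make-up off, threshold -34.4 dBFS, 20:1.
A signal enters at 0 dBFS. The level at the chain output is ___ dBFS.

-33.38 dBFS

Stage 1: 16 dB above -16 dBFS, reduced 8:1 to 2 dB above → -14 dBFS.
Stage 2: -14 dBFS ≤ -13.8 dBFS, so stage 2 doesn't engage; output -14 dBFS.
Stage 3: -14 dBFS is 20.4 dB over -34.4 dBFS; at 20:1 that becomes 1.02 dB over, giving -33.38 dBFS.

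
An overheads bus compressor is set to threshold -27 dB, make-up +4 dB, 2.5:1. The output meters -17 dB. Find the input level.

Remove make-up: -17 − 4 = -21 dB.
Post-compression overshoot = -21 − (-27) = 6 dB.
Input overshoot = R × output overshoot = 15 dB → input = -27 + 15 = -12 dB.

-12 dB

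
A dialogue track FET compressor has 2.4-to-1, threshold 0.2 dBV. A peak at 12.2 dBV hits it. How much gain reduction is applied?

7 dB

12.2 dBV exceeds the threshold by 12 dB.
A 2.4:1 ratio leaves 5 dB of that excess.
So the signal is attenuated by 12 − 5 = 7 dB.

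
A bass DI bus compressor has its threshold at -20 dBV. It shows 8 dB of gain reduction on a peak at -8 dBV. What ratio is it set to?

3:1

Input overshoot = -8 − (-20) = 12 dB.
Output overshoot = 12 − 8 = 4 dB.
Ratio = input overshoot / output overshoot = 12 / 4 = 3.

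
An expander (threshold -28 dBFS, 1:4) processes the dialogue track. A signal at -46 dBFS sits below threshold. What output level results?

The input is 18 dB below the -28 dBFS threshold.
A 1:4 expander multiplies undershoot by 4: 18 × 4 = 72 dB below threshold.
Output = -28 − 72 = -100 dBFS.

-100 dBFS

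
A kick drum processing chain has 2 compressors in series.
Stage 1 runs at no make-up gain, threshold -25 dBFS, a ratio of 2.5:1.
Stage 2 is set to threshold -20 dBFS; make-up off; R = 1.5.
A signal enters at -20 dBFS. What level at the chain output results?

-23 dBFS

Stage 1: 5 dB above -25 dBFS, reduced 2.5:1 to 2 dB above → -23 dBFS.
Stage 2: -23 dBFS ≤ -20 dBFS, so stage 2 doesn't engage; output -23 dBFS.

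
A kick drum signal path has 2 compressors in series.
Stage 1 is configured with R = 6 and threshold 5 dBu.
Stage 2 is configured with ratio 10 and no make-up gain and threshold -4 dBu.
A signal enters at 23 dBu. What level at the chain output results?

Stage 1: overshoot 18 dB → 18/6 = 3 dB → 8 dBu.
Stage 2: 12 dB above -4 dBu, reduced 10:1 to 1.2 dB above → -2.8 dBu.

-2.8 dBu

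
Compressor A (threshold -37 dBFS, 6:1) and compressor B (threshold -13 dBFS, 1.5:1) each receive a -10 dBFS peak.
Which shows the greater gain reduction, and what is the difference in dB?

A, by 21.5 dB

A: GR = 27 − 27/6 = 22.5 dB.
B: GR = 3 − 3/1.5 = 1 dB.
A reduces 21.5 dB more.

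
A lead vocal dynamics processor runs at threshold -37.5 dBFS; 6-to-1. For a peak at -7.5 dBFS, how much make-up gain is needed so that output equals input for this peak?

25 dB

The peak compresses to -37.5 + 30/6 = -32.5 dBFS.
To reach -7.5 dBFS requires -7.5 − (-32.5) = 25 dB of make-up.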